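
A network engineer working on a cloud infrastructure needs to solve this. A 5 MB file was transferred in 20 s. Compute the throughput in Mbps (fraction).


Given: file = 5 MB, time = 20 s
File in Mb = 5 * 8 = 40 Mb
Throughput = 40 / 20 Mbps
Throughput = 2 Mbps

2


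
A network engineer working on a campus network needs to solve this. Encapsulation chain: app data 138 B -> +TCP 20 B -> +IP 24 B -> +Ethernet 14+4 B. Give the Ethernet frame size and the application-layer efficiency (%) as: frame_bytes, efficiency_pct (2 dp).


TCP segment = 138 + 20 = 158 B
IP packet = 158 + 24 = 182 B
Ethernet frame = 182 + 14 + 4 = 200 B
Efficiency = app / frame = 138 / 200 = 0.690000 = 69.0000% -> 69.00% (2 dp)

200, 69.00


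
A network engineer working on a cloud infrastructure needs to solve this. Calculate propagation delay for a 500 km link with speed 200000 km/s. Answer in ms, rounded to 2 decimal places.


Given: distance = 500 km, speed = 200000 km/s
Delay = distance / speed = 500 / 200000 seconds
Delay in ms = 500 * 1000 / 200000
Delay = 2.5000 ms
Rounded to 2 dp = 2.50 ms

2.50


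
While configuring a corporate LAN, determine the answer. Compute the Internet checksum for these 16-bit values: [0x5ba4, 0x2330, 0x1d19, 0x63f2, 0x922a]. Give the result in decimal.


Given words: [0x5ba4, 0x2330, 0x1d19, 0x63f2, 0x922a]
Step 1: Sum all words
Raw sum = 23460 + 9008 + 7449 + 25586 + 37418 = 102921
Step 2: Fold carry: (37385 + 1) = 37386
One's complement = ~37386 & 0xFFFF = 28149

28149


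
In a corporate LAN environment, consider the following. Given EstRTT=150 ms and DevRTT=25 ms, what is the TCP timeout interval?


Given: EstRTT = 150 ms, DevRTT = 25 ms
Timeout = EstRTT + 4 * DevRTT
4 * DevRTT = 4 * 25 = 100
Timeout = 150 + 100 = 250 ms

250


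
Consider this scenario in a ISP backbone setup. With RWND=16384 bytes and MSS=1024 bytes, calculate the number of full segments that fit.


Given: RWND = 16384 bytes, MSS = 1024 bytes
Full segments = floor(RWND / MSS)
Full segments = floor(16384 / 1024)
Full segments = floor(16.0) = 16

16


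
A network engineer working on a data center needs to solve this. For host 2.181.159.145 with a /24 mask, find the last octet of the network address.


Given: IP = 2.181.159.145, prefix = /24
Subnet mask = 255.255.255.0
Last octet of IP: 145
Last octet of mask: 0
Network last octet = 145 AND 0 = 0

0


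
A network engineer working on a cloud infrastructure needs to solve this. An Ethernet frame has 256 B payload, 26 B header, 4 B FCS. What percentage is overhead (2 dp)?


Given: payload = 256 B, header = 26 B, trailer = 4 B
Overhead bytes = header + trailer = 26 + 4 = 30
Total frame = payload + overhead = 256 + 30 = 286
Overhead % = 30 / 286 * 100 = 10.4895% -> 10.49% (2 dp)

10.49


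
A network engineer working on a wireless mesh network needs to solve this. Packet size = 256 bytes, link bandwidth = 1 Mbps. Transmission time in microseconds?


Given: packet = 256 bytes, bandwidth = 1 Mbps
Packet in bits = 256 * 8 = 2048 bits
Bandwidth = 1 * 10^6 = 1000000 bps
Time = 2048 / 1000000 seconds
Time in us = 2048 * 10^6 / 1000000 = 2048

2048


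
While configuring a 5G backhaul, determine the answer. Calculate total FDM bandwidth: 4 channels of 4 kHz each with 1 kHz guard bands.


Given: 4 channels, 4 kHz each, guard = 1 kHz
Channel bandwidth = 4 * 4 = 16 kHz
Guard bands = 3 gaps * 1 kHz = 3 kHz
Total = 16 + 3 = 19 kHz

19


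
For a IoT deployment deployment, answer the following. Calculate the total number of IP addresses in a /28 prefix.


Given: CIDR prefix /28
Host bits = 32 - 28 = 4
Total addresses = 2^4 = 16

16


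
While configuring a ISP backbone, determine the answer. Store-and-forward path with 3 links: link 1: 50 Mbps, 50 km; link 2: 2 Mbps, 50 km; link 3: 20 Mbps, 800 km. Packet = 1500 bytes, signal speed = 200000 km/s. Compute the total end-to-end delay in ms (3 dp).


Packet = 1500 bytes = 12000 bits. Store-and-forward: sum (t_trans + t_prop) per link.
Link 1: t_trans = 12000/(50*10^6) s = 0.2400 ms; t_prop = 50/200000 s = 0.2500 ms; subtotal = 0.4900 ms
Link 2: t_trans = 12000/(2*10^6) s = 6.0000 ms; t_prop = 50/200000 s = 0.2500 ms; subtotal = 6.2500 ms
Link 3: t_trans = 12000/(20*10^6) s = 0.6000 ms; t_prop = 800/200000 s = 4.0000 ms; subtotal = 4.6000 ms
End-to-end = 0.4900 + 6.2500 + 4.6000 = 11.3400 ms -> 11.340 ms (3 dp)

11.340


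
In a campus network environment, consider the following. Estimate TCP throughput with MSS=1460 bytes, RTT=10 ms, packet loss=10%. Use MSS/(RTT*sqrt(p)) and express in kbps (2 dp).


Given: MSS = 1460 bytes, RTT = 10 ms, loss = 10%
RTT in seconds = 10 / 1000 = 0.01
Loss rate = 10% = 0.1
sqrt(loss) = sqrt(0.1) = 0.316227766017
Throughput (bytes/s) = 1460 / (0.01 * 0.316227766017) = 461692.5384
Throughput (kbps) = 461692.5384 * 8 / 1000 = 3693.540307 -> 3693.54 kbps (2 dp)

3693.54


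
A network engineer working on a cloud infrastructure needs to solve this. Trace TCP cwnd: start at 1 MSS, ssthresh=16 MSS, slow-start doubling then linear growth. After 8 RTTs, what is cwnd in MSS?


RTT 0: cwnd = 1 MSS (initial)
RTT 1: cwnd = 2 MSS (slow start, doubled)
RTT 2: cwnd = 4 MSS (slow start, doubled)
RTT 3: cwnd = 8 MSS (slow start, doubled)
RTT 4: cwnd = 16 MSS (slow start, doubled)
RTT 5: cwnd = 17 MSS (congestion avoidance, +1)
RTT 6: cwnd = 18 MSS (congestion avoidance, +1)
RTT 7: cwnd = 19 MSS (congestion avoidance, +1)
RTT 8: cwnd = 20 MSS (congestion avoidance, +1)

20


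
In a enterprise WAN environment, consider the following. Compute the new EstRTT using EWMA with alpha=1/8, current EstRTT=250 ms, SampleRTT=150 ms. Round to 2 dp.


Given: EstRTT = 250 ms, SampleRTT = 150 ms, alpha = 1/8
New EstRTT = (1 - alpha) * EstRTT + alpha * SampleRTT
(7/8) * 250 = 218.75
(1/8) * 150 = 18.75
New EstRTT = 218.75 + 18.75 = 237.5 ms -> 237.50 ms (2 dp)

237.50


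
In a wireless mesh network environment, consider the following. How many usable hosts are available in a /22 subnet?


Given: subnet mask /22
Host bits = 32 - 22 = 10
Total addresses = 2^10 = 1024
Usable hosts = 1024 - 2 (network + broadcast) = 1022

1022


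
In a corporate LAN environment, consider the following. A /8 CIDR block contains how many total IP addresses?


Given: CIDR prefix /8
Host bits = 32 - 8 = 24
Total addresses = 2^24 = 16777216

16777216


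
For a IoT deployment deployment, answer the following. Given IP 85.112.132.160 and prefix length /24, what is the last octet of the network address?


Given: IP = 85.112.132.160, prefix = /24
Subnet mask = 255.255.255.0
Last octet of IP: 160
Last octet of mask: 0
Network last octet = 160 AND 0 = 0

0


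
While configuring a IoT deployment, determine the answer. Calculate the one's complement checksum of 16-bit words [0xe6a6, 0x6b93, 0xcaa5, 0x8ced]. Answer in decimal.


Given words: [0xe6a6, 0x6b93, 0xcaa5, 0x8ced]
Step 1: Sum all words
Raw sum = 59046 + 27539 + 51877 + 36077 = 174539
Step 2: Fold carry: (43467 + 2) = 43469
One's complement = ~43469 & 0xFFFF = 22066

22066


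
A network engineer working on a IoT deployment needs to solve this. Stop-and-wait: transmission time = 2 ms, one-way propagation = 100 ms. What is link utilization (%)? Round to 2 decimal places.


Given: Ttrans = 2 ms, Tprop = 100 ms
RTT = 2 * Tprop = 2 * 100 = 200 ms
U = Ttrans / (Ttrans + RTT)
U = 2 / (2 + 200)
U = 2 / 202 = 0.009901
U% = 0.99%

0.99


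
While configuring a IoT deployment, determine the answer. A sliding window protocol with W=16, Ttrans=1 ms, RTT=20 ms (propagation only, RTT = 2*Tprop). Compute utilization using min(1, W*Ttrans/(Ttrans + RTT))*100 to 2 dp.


Given: W = 16, Ttrans = 1 ms, RTT = 20 ms (= 2 * Tprop, Tprop = 10 ms)
Cycle time = Ttrans + RTT = 1 + 20 = 21 ms (first packet sent until its ACK returns)
W * Ttrans = 16 * 1 = 16 ms of sending per cycle
W * Ttrans / (Ttrans + RTT) = 16 / 21 = 0.761905
U = min(1, 0.761905) = 0.761905
U% = 76.19%

76.19


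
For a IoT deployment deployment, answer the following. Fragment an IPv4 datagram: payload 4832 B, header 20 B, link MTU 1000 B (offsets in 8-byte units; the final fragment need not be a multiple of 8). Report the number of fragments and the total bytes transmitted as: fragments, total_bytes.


Max data per non-final fragment = floor((MTU - header)/8)*8 = floor((1000 - 20)/8)*8 = floor(980/8)*8 = 976 B
Final fragment needs no 8-byte alignment: it can carry up to MTU - header = 980 B
Non-final fragments needed = ceil((payload - 980) / 976) = ceil(3852/976) = ceil(3.9467) = 4
Number of fragments = 4 + 1 = 5
Fragment sizes (data): 4 * 976 B + 928 B (last, 928 <= 980 OK)
Total bytes sent = payload + n_frags * header = 4832 + 5*20 = 4832 + 100 = 4932 B

5, 4932


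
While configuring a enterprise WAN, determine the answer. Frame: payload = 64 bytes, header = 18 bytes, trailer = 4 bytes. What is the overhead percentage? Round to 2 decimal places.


Given: payload = 64 B, header = 18 B, trailer = 4 B
Overhead bytes = header + trailer = 18 + 4 = 22
Total frame = payload + overhead = 64 + 22 = 86
Overhead % = 22 / 86 * 100 = 25.5814% -> 25.58% (2 dp)

25.58


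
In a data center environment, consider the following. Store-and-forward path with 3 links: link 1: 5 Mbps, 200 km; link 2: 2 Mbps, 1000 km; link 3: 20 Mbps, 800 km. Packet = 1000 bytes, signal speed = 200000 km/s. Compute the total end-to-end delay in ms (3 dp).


Packet = 1000 bytes = 8000 bits. Store-and-forward: sum (t_trans + t_prop) per link.
Link 1: t_trans = 8000/(5*10^6) s = 1.6000 ms; t_prop = 200/200000 s = 1.0000 ms; subtotal = 2.6000 ms
Link 2: t_trans = 8000/(2*10^6) s = 4.0000 ms; t_prop = 1000/200000 s = 5.0000 ms; subtotal = 9.0000 ms
Link 3: t_trans = 8000/(20*10^6) s = 0.4000 ms; t_prop = 800/200000 s = 4.0000 ms; subtotal = 4.4000 ms
End-to-end = 2.6000 + 9.0000 + 4.4000 = 16.0000 ms -> 16.000 ms (3 dp)

16.000


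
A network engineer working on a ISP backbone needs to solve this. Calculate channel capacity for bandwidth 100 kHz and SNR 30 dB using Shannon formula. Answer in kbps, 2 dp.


Given: B = 100 kHz, SNR = 30 dB
SNR linear = 10^(30/10) = 1000
1 + SNR = 1001
log2(1001) = 9.9672262588
C = 100 * 1000 * 9.9672262588 = 996722.6259 bps
C = 996.722626 kbps -> 996.72 kbps (2 dp)

996.72


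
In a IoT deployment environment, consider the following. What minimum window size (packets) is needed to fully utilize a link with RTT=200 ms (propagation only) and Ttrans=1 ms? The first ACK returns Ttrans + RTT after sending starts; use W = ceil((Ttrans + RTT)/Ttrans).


Given: Ttrans = 1 ms, RTT = 200 ms (= 2 * Tprop, Tprop = 100 ms)
Time until first ACK returns = Ttrans + RTT = 1 + 200 = 201 ms
Need W * Ttrans >= Ttrans + RTT  ->  W >= (Ttrans + RTT) / Ttrans
(Ttrans + RTT) / Ttrans = 201 / 1 = 201
W_min = ceil(201) = 201

201


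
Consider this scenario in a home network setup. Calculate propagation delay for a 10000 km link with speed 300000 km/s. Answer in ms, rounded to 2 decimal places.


Given: distance = 10000 km, speed = 300000 km/s
Delay = distance / speed = 10000 / 300000 seconds
Delay in ms = 10000 * 1000 / 300000
Delay = 33.3333 ms
Rounded to 2 dp = 33.33 ms

33.33


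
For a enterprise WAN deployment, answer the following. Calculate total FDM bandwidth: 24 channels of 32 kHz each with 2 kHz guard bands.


Given: 24 channels, 32 kHz each, guard = 2 kHz
Channel bandwidth = 24 * 32 = 768 kHz
Guard bands = 23 gaps * 2 kHz = 46 kHz
Total = 768 + 46 = 814 kHz

814


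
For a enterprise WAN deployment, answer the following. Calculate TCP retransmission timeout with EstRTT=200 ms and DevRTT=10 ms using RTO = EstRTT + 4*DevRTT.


Given: EstRTT = 200 ms, DevRTT = 10 ms
Timeout = EstRTT + 4 * DevRTT
4 * DevRTT = 4 * 10 = 40
Timeout = 200 + 40 = 240 ms

240


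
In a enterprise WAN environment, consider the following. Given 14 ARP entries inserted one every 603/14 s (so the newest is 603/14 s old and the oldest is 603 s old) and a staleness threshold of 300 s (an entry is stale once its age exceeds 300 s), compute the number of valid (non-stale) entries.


Ages are k * 603/14 s for k = 1..14 (spacing = 43.0714 s).
Entry k is valid iff k * 603/14 <= 300 iff k <= 14 * 300 / 603 = 6.9652
n_valid = floor(6.9652) = 6
(n_stale = 14 - 6 = 8)

6


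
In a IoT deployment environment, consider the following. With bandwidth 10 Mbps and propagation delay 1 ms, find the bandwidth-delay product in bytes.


Given: bandwidth = 10 Mbps, delay = 1 ms
BDP in bits = 10 * 10^6 * 1 / 1000
BDP in bits = 10000
BDP in bytes = 10000 / 8 = 1250

1250


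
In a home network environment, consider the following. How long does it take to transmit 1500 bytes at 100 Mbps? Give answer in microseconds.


Given: packet = 1500 bytes, bandwidth = 100 Mbps
Packet in bits = 1500 * 8 = 12000 bits
Bandwidth = 100 * 10^6 = 100000000 bps
Time = 12000 / 100000000 seconds
Time in us = 12000 * 10^6 / 100000000 = 120

120


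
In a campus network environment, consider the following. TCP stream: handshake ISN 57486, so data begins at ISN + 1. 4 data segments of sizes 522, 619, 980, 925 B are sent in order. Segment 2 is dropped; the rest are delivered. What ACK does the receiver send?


SYN uses sequence number 57486; first data byte = ISN + 1 = 57487.
Segment 1: SEQ = 57487, len = 522 B, covers [57487, 58008]
Segment 2: SEQ = 58009, len = 619 B, covers [58009, 58627] [LOST]
Segment 3: SEQ = 58628, len = 980 B, covers [58628, 59607]
Segment 4: SEQ = 59608, len = 925 B, covers [59608, 60532]
In-order data received: bytes [57487, 58008] (segments 1..1).
Segment 2 missing -> gap begins at byte 58009; later segments buffered out of order.
Cumulative ACK = next expected in-order byte = 57487 + 522 = 58009

58009


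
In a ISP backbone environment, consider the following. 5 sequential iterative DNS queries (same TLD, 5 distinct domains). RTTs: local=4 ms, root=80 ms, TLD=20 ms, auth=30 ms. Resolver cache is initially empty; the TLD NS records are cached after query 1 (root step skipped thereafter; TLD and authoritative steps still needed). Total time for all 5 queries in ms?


Lookup 1 (cold cache): local + root + TLD + auth = 4 + 80 + 20 + 30 = 134 ms
Lookups 2..5 (TLD NS cached -> skip root; new domain -> still ask TLD and auth): local + TLD + auth = 4 + 20 + 30 = 54 ms each
Remaining 4 lookups: 4 * 54 = 216 ms
Total = 134 + 216 = 350 ms

350


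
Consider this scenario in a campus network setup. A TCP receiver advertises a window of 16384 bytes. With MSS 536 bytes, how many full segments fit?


Given: RWND = 16384 bytes, MSS = 536 bytes
Full segments = floor(RWND / MSS)
Full segments = floor(16384 / 536)
Full segments = floor(30.5672) = 30

30


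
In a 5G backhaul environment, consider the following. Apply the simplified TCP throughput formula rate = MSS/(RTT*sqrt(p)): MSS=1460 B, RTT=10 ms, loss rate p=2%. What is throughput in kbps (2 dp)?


Given: MSS = 1460 bytes, RTT = 10 ms, loss = 2%
RTT in seconds = 10 / 1000 = 0.01
Loss rate = 2% = 0.02
sqrt(loss) = sqrt(0.02) = 0.141421356237
Throughput (bytes/s) = 1460 / (0.01 * 0.141421356237) = 1032375.9005
Throughput (kbps) = 1032375.9005 * 8 / 1000 = 8259.007204 -> 8259.01 kbps (2 dp)

8259.01


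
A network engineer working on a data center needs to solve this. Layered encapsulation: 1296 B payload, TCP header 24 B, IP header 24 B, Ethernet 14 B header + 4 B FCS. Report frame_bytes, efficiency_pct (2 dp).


TCP segment = 1296 + 24 = 1320 B
IP packet = 1320 + 24 = 1344 B
Ethernet frame = 1344 + 14 + 4 = 1362 B
Efficiency = app / frame = 1296 / 1362 = 0.951542 = 95.1542% -> 95.15% (2 dp)

1362, 95.15


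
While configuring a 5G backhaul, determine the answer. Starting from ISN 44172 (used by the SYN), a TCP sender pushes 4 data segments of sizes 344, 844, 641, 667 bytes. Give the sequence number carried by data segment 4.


The SYN occupies sequence number ISN = 44172, so the first data byte is ISN + 1 = 44173.
SEQ of data segment i = (ISN + 1) + sum of payload sizes of segments 1..i-1.
Segment 1: SEQ = 44173, payload = 344 bytes
Segment 2: SEQ = 44517, payload = 844 bytes
Segment 3: SEQ = 45361, payload = 641 bytes
Segment 4: SEQ = 46002, payload = 667 bytes
SEQ of segment 4 = 44173 + 344 + 844 + 641 = 46002

46002


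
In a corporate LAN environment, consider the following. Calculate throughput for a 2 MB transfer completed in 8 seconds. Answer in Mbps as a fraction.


Given: file = 2 MB, time = 8 s
File in Mb = 2 * 8 = 16 Mb
Throughput = 16 / 8 Mbps
Throughput = 2 Mbps

2


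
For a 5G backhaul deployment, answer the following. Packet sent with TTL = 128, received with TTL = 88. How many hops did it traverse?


Given: initial TTL = 128, received TTL = 88
Hops = initial TTL - received TTL
Hops = 128 - 88 = 40

40


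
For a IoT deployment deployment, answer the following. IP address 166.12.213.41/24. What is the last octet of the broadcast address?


Given: IP = 166.12.213.41, prefix = /24
Host bits = 32 - 24 = 8
Network last octet = 41 AND mask = 0
Host part size = 2^8 - 1 = 255
Broadcast last octet = 0 OR 255 = 255

255


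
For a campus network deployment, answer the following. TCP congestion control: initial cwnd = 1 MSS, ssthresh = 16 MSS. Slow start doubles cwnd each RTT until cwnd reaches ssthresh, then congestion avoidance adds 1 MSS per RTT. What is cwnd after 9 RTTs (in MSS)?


RTT 0: cwnd = 1 MSS (initial)
RTT 1: cwnd = 2 MSS (slow start, doubled)
RTT 2: cwnd = 4 MSS (slow start, doubled)
RTT 3: cwnd = 8 MSS (slow start, doubled)
RTT 4: cwnd = 16 MSS (slow start, doubled)
RTT 5: cwnd = 17 MSS (congestion avoidance, +1)
RTT 6: cwnd = 18 MSS (congestion avoidance, +1)
RTT 7: cwnd = 19 MSS (congestion avoidance, +1)
RTT 8: cwnd = 20 MSS (congestion avoidance, +1)
RTT 9: cwnd = 21 MSS (congestion avoidance, +1)

21


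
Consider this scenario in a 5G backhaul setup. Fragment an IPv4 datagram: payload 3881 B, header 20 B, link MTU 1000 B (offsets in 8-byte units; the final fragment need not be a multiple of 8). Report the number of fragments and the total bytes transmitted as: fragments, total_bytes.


Max data per non-final fragment = floor((MTU - header)/8)*8 = floor((1000 - 20)/8)*8 = floor(980/8)*8 = 976 B
Final fragment needs no 8-byte alignment: it can carry up to MTU - header = 980 B
Non-final fragments needed = ceil((payload - 980) / 976) = ceil(2901/976) = ceil(2.9723) = 3
Number of fragments = 3 + 1 = 4
Fragment sizes (data): 3 * 976 B + 953 B (last, 953 <= 980 OK)
Total bytes sent = payload + n_frags * header = 3881 + 4*20 = 3881 + 80 = 3961 B

4, 3961


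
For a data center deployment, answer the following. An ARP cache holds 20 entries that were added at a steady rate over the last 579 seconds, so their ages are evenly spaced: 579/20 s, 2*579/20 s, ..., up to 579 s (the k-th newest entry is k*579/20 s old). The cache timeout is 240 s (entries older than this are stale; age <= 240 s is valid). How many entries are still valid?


Ages are k * 579/20 s for k = 1..20 (spacing = 28.9500 s).
Entry k is valid iff k * 579/20 <= 240 iff k <= 20 * 240 / 579 = 8.2902
n_valid = floor(8.2902) = 8
(n_stale = 20 - 8 = 12)

8


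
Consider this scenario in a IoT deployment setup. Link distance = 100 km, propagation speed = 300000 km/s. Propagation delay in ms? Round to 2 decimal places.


Given: distance = 100 km, speed = 300000 km/s
Delay = distance / speed = 100 / 300000 seconds
Delay in ms = 100 * 1000 / 300000
Delay = 0.3333 ms
Rounded to 2 dp = 0.33 ms

0.33


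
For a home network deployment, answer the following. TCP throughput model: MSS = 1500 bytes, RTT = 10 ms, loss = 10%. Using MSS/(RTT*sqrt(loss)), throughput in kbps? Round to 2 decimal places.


Given: MSS = 1500 bytes, RTT = 10 ms, loss = 10%
RTT in seconds = 10 / 1000 = 0.01
Loss rate = 10% = 0.1
sqrt(loss) = sqrt(0.1) = 0.316227766017
Throughput (bytes/s) = 1500 / (0.01 * 0.316227766017) = 474341.6490
Throughput (kbps) = 474341.6490 * 8 / 1000 = 3794.733192 -> 3794.73 kbps (2 dp)

3794.73


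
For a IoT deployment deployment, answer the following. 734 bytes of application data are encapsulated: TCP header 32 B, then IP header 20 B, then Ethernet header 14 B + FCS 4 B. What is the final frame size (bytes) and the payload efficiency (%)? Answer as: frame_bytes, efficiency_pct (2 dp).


TCP segment = 734 + 32 = 766 B
IP packet = 766 + 20 = 786 B
Ethernet frame = 786 + 14 + 4 = 804 B
Efficiency = app / frame = 734 / 804 = 0.912935 = 91.2935% -> 91.29% (2 dp)

804, 91.29


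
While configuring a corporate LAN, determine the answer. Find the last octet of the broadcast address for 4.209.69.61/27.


Given: IP = 4.209.69.61, prefix = /27
Host bits = 32 - 27 = 5
Network last octet = 61 AND mask = 32
Host part size = 2^5 - 1 = 31
Broadcast last octet = 32 OR 31 = 63

63


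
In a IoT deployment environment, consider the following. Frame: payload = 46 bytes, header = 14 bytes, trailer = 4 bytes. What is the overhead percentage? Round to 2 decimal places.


Given: payload = 46 B, header = 14 B, trailer = 4 B
Overhead bytes = header + trailer = 14 + 4 = 18
Total frame = payload + overhead = 46 + 18 = 64
Overhead % = 18 / 64 * 100 = 28.1250% -> 28.13% (2 dp)

28.13


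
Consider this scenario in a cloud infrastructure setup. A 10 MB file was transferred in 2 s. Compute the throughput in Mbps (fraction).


Given: file = 10 MB, time = 2 s
File in Mb = 10 * 8 = 80 Mb
Throughput = 80 / 2 Mbps
Throughput = 40 Mbps

40


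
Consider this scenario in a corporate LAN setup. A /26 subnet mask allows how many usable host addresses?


Given: subnet mask /26
Host bits = 32 - 26 = 6
Total addresses = 2^6 = 64
Usable hosts = 64 - 2 (network + broadcast) = 62

62


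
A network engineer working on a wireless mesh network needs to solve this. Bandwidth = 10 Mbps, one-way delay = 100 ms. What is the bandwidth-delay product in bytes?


Given: bandwidth = 10 Mbps, delay = 100 ms
BDP in bits = 10 * 10^6 * 100 / 1000
BDP in bits = 1000000
BDP in bytes = 1000000 / 8 = 125000

125000


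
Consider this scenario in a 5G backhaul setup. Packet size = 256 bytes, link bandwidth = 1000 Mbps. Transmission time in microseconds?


Given: packet = 256 bytes, bandwidth = 1000 Mbps
Packet in bits = 256 * 8 = 2048 bits
Bandwidth = 1000 * 10^6 = 1000000000 bps
Time = 2048 / 1000000000 seconds
Time in us = 2048 * 10^6 / 1000000000 = 2.048

2.048


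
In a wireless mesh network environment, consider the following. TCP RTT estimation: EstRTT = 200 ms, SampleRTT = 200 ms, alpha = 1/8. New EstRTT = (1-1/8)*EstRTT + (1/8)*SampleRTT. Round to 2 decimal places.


Given: EstRTT = 200 ms, SampleRTT = 200 ms, alpha = 1/8
New EstRTT = (1 - alpha) * EstRTT + alpha * SampleRTT
(7/8) * 200 = 175
(1/8) * 200 = 25
New EstRTT = 175 + 25 = 200 ms -> 200.00 ms (2 dp)

200.00


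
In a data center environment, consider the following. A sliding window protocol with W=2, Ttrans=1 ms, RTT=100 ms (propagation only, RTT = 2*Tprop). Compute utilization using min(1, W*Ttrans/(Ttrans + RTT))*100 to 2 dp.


Given: W = 2, Ttrans = 1 ms, RTT = 100 ms (= 2 * Tprop, Tprop = 50 ms)
Cycle time = Ttrans + RTT = 1 + 100 = 101 ms (first packet sent until its ACK returns)
W * Ttrans = 2 * 1 = 2 ms of sending per cycle
W * Ttrans / (Ttrans + RTT) = 2 / 101 = 0.019802
U = min(1, 0.019802) = 0.019802
U% = 1.98%

1.98


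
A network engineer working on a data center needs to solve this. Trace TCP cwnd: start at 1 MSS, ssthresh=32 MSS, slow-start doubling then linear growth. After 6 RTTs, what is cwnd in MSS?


RTT 0: cwnd = 1 MSS (initial)
RTT 1: cwnd = 2 MSS (slow start, doubled)
RTT 2: cwnd = 4 MSS (slow start, doubled)
RTT 3: cwnd = 8 MSS (slow start, doubled)
RTT 4: cwnd = 16 MSS (slow start, doubled)
RTT 5: cwnd = 32 MSS (slow start, doubled)
RTT 6: cwnd = 33 MSS (congestion avoidance, +1)

33


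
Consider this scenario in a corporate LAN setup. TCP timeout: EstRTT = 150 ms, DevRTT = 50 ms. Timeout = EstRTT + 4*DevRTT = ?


Given: EstRTT = 150 ms, DevRTT = 50 ms
Timeout = EstRTT + 4 * DevRTT
4 * DevRTT = 4 * 50 = 200
Timeout = 150 + 200 = 350 ms

350


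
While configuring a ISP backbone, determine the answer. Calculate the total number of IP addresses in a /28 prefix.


Given: CIDR prefix /28
Host bits = 32 - 28 = 4
Total addresses = 2^4 = 16

16


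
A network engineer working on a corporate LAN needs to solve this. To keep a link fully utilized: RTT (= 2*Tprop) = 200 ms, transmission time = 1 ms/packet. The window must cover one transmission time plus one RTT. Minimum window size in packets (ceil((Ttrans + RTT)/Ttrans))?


Given: Ttrans = 1 ms, RTT = 200 ms (= 2 * Tprop, Tprop = 100 ms)
Time until first ACK returns = Ttrans + RTT = 1 + 200 = 201 ms
Need W * Ttrans >= Ttrans + RTT  ->  W >= (Ttrans + RTT) / Ttrans
(Ttrans + RTT) / Ttrans = 201 / 1 = 201
W_min = ceil(201) = 201

201


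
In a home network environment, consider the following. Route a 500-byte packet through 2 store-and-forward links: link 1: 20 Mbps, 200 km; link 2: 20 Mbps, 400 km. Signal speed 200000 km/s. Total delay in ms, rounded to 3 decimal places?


Packet = 500 bytes = 4000 bits. Store-and-forward: sum (t_trans + t_prop) per link.
Link 1: t_trans = 4000/(20*10^6) s = 0.2000 ms; t_prop = 200/200000 s = 1.0000 ms; subtotal = 1.2000 ms
Link 2: t_trans = 4000/(20*10^6) s = 0.2000 ms; t_prop = 400/200000 s = 2.0000 ms; subtotal = 2.2000 ms
End-to-end = 1.2000 + 2.2000 = 3.4000 ms -> 3.400 ms (3 dp)

3.400


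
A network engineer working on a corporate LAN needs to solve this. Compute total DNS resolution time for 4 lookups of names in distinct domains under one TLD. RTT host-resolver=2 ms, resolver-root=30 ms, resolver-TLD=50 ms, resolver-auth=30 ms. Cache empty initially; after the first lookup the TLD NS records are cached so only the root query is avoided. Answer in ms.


Lookup 1 (cold cache): local + root + TLD + auth = 2 + 30 + 50 + 30 = 112 ms
Lookups 2..4 (TLD NS cached -> skip root; new domain -> still ask TLD and auth): local + TLD + auth = 2 + 50 + 30 = 82 ms each
Remaining 3 lookups: 3 * 82 = 246 ms
Total = 112 + 246 = 358 ms

358


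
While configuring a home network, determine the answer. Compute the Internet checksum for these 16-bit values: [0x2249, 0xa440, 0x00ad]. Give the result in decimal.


Given words: [0x2249, 0xa440, 0x00ad]
Step 1: Sum all words
Raw sum = 8777 + 42048 + 173 = 50998
One's complement = ~50998 & 0xFFFF = 14537

14537


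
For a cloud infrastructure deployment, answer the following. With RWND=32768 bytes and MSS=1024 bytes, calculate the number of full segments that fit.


Given: RWND = 32768 bytes, MSS = 1024 bytes
Full segments = floor(RWND / MSS)
Full segments = floor(32768 / 1024)
Full segments = floor(32.0) = 32

32


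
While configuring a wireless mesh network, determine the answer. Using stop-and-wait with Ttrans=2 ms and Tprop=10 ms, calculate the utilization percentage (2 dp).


Given: Ttrans = 2 ms, Tprop = 10 ms
RTT = 2 * Tprop = 2 * 10 = 20 ms
U = Ttrans / (Ttrans + RTT)
U = 2 / (2 + 20)
U = 2 / 22 = 0.090909
U% = 9.09%

9.09


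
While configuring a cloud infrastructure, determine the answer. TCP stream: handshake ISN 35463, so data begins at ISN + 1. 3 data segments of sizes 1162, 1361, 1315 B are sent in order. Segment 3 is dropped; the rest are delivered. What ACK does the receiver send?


SYN uses sequence number 35463; first data byte = ISN + 1 = 35464.
Segment 1: SEQ = 35464, len = 1162 B, covers [35464, 36625]
Segment 2: SEQ = 36626, len = 1361 B, covers [36626, 37986]
Segment 3: SEQ = 37987, len = 1315 B, covers [37987, 39301] [LOST]
In-order data received: bytes [35464, 37986] (segments 1..2).
Segment 3 missing -> gap begins at byte 37987.
Cumulative ACK = next expected in-order byte = 35464 + 1162 + 1361 = 37987

37987


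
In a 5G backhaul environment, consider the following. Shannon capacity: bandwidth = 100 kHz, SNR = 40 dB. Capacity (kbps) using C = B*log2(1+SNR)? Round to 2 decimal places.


Given: B = 100 kHz, SNR = 40 dB
SNR linear = 10^(40/10) = 10000
1 + SNR = 10001
log2(10001) = 13.2878566418
C = 100 * 1000 * 13.2878566418 = 1328785.6642 bps
C = 1328.785664 kbps -> 1328.79 kbps (2 dp)

1328.79


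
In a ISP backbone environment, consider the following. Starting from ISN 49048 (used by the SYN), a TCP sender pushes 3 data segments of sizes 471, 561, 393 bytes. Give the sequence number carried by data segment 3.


The SYN occupies sequence number ISN = 49048, so the first data byte is ISN + 1 = 49049.
SEQ of data segment i = (ISN + 1) + sum of payload sizes of segments 1..i-1.
Segment 1: SEQ = 49049, payload = 471 bytes
Segment 2: SEQ = 49520, payload = 561 bytes
Segment 3: SEQ = 50081, payload = 393 bytes
SEQ of segment 3 = 49049 + 471 + 561 = 50081

50081


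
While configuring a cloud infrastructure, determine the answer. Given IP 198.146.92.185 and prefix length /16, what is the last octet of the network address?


Given: IP = 198.146.92.185, prefix = /16
Subnet mask = 255.255.0.0
Last octet of IP: 185
Last octet of mask: 0
Network last octet = 185 AND 0 = 0

0


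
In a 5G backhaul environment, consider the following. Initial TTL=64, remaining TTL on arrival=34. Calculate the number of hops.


Given: initial TTL = 64, received TTL = 34
Hops = initial TTL - received TTL
Hops = 64 - 34 = 30

30


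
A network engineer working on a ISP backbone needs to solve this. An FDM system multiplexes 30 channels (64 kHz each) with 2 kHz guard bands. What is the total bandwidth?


Given: 30 channels, 64 kHz each, guard = 2 kHz
Channel bandwidth = 30 * 64 = 1920 kHz
Guard bands = 29 gaps * 2 kHz = 58 kHz
Total = 1920 + 58 = 1978 kHz

1978


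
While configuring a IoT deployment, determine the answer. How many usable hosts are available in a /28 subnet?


Given: subnet mask /28
Host bits = 32 - 28 = 4
Total addresses = 2^4 = 16
Usable hosts = 16 - 2 (network + broadcast) = 14

14


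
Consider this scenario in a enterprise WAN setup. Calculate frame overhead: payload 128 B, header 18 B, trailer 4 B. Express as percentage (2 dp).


Given: payload = 128 B, header = 18 B, trailer = 4 B
Overhead bytes = header + trailer = 18 + 4 = 22
Total frame = payload + overhead = 128 + 22 = 150
Overhead % = 22 / 150 * 100 = 14.6667% -> 14.67% (2 dp)

14.67


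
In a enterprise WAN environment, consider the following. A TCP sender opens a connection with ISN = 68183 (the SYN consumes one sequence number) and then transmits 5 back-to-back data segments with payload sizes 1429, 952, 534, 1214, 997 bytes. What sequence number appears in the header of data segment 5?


The SYN occupies sequence number ISN = 68183, so the first data byte is ISN + 1 = 68184.
SEQ of data segment i = (ISN + 1) + sum of payload sizes of segments 1..i-1.
Segment 1: SEQ = 68184, payload = 1429 bytes
Segment 2: SEQ = 69613, payload = 952 bytes
Segment 3: SEQ = 70565, payload = 534 bytes
Segment 4: SEQ = 71099, payload = 1214 bytes
Segment 5: SEQ = 72313, payload = 997 bytes
SEQ of segment 5 = 68184 + 1429 + 952 + 534 + 1214 = 72313

72313


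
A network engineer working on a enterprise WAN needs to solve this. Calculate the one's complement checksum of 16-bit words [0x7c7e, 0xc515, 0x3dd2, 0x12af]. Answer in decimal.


Given words: [0x7c7e, 0xc515, 0x3dd2, 0x12af]
Step 1: Sum all words
Raw sum = 31870 + 50453 + 15826 + 4783 = 102932
Step 2: Fold carry: (37396 + 1) = 37397
One's complement = ~37397 & 0xFFFF = 28138

28138


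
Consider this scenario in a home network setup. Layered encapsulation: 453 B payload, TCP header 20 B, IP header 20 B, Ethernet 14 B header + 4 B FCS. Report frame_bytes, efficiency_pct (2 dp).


TCP segment = 453 + 20 = 473 B
IP packet = 473 + 20 = 493 B
Ethernet frame = 493 + 14 + 4 = 511 B
Efficiency = app / frame = 453 / 511 = 0.886497 = 88.6497% -> 88.65% (2 dp)

511, 88.65


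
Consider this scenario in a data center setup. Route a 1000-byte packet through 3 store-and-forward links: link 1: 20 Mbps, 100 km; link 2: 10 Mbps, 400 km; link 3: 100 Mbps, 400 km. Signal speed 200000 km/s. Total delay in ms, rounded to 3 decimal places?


Packet = 1000 bytes = 8000 bits. Store-and-forward: sum (t_trans + t_prop) per link.
Link 1: t_trans = 8000/(20*10^6) s = 0.4000 ms; t_prop = 100/200000 s = 0.5000 ms; subtotal = 0.9000 ms
Link 2: t_trans = 8000/(10*10^6) s = 0.8000 ms; t_prop = 400/200000 s = 2.0000 ms; subtotal = 2.8000 ms
Link 3: t_trans = 8000/(100*10^6) s = 0.0800 ms; t_prop = 400/200000 s = 2.0000 ms; subtotal = 2.0800 ms
End-to-end = 0.9000 + 2.8000 + 2.0800 = 5.7800 ms -> 5.780 ms (3 dp)

5.780


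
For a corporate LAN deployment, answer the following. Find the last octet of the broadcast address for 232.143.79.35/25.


Given: IP = 232.143.79.35, prefix = /25
Host bits = 32 - 25 = 7
Network last octet = 35 AND mask = 0
Host part size = 2^7 - 1 = 127
Broadcast last octet = 0 OR 127 = 127

127


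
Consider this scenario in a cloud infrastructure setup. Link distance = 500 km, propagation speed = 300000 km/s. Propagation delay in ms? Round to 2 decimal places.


Given: distance = 500 km, speed = 300000 km/s
Delay = distance / speed = 500 / 300000 seconds
Delay in ms = 500 * 1000 / 300000
Delay = 1.6667 ms
Rounded to 2 dp = 1.67 ms

1.67


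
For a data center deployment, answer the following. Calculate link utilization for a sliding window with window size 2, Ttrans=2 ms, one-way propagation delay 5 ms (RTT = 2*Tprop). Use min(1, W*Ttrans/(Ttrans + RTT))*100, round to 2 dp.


Given: W = 2, Ttrans = 2 ms, RTT = 10 ms (= 2 * Tprop, Tprop = 5 ms)
Cycle time = Ttrans + RTT = 2 + 10 = 12 ms (first packet sent until its ACK returns)
W * Ttrans = 2 * 2 = 4 ms of sending per cycle
W * Ttrans / (Ttrans + RTT) = 4 / 12 = 0.333333
U = min(1, 0.333333) = 0.333333
U% = 33.33%

33.33


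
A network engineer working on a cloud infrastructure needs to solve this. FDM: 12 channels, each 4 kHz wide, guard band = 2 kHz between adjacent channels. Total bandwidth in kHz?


Given: 12 channels, 4 kHz each, guard = 2 kHz
Channel bandwidth = 12 * 4 = 48 kHz
Guard bands = 11 gaps * 2 kHz = 22 kHz
Total = 48 + 22 = 70 kHz

70


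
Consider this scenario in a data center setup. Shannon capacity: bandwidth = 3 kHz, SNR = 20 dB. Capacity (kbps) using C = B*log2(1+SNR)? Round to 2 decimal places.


Given: B = 3 kHz, SNR = 20 dB
SNR linear = 10^(20/10) = 100
1 + SNR = 101
log2(101) = 6.6582114828
C = 3 * 1000 * 6.6582114828 = 19974.6344 bps
C = 19.974634 kbps -> 19.97 kbps (2 dp)

19.97


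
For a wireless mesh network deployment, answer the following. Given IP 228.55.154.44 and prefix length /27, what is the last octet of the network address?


Given: IP = 228.55.154.44, prefix = /27
Subnet mask = 255.255.255.224
Last octet of IP: 44
Last octet of mask: 224
Network last octet = 44 AND 224 = 32

32


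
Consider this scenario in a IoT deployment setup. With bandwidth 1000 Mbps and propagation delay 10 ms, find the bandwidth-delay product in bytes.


Given: bandwidth = 1000 Mbps, delay = 10 ms
BDP in bits = 1000 * 10^6 * 10 / 1000
BDP in bits = 10000000
BDP in bytes = 10000000 / 8 = 1250000

1250000


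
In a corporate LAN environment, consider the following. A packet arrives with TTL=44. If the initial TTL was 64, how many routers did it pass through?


Given: initial TTL = 64, received TTL = 44
Hops = initial TTL - received TTL
Hops = 64 - 44 = 20

20


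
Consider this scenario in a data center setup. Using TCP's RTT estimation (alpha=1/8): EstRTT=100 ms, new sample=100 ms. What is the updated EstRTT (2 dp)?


Given: EstRTT = 100 ms, SampleRTT = 100 ms, alpha = 1/8
New EstRTT = (1 - alpha) * EstRTT + alpha * SampleRTT
(7/8) * 100 = 87.5
(1/8) * 100 = 12.5
New EstRTT = 87.5 + 12.5 = 100 ms -> 100.00 ms (2 dp)

100.00


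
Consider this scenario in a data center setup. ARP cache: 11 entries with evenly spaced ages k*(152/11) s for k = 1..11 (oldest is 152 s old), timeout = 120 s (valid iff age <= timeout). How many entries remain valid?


Ages are k * 152/11 s for k = 1..11 (spacing = 13.8182 s).
Entry k is valid iff k * 152/11 <= 120 iff k <= 11 * 120 / 152 = 8.6842
n_valid = floor(8.6842) = 8
(n_stale = 11 - 8 = 3)

8


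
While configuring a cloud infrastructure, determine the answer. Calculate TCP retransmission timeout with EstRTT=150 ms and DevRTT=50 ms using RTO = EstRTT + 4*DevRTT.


Given: EstRTT = 150 ms, DevRTT = 50 ms
Timeout = EstRTT + 4 * DevRTT
4 * DevRTT = 4 * 50 = 200
Timeout = 150 + 200 = 350 ms

350


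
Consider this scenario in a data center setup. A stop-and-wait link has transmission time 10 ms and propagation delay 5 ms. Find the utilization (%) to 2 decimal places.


Given: Ttrans = 10 ms, Tprop = 5 ms
RTT = 2 * Tprop = 2 * 5 = 10 ms
U = Ttrans / (Ttrans + RTT)
U = 10 / (10 + 10)
U = 10 / 20 = 0.5
U% = 50.00%

50.00


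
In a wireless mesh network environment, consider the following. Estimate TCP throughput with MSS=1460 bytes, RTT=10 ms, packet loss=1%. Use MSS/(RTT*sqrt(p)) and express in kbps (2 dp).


Given: MSS = 1460 bytes, RTT = 10 ms, loss = 1%
RTT in seconds = 10 / 1000 = 0.01
Loss rate = 1% = 0.01
sqrt(loss) = sqrt(0.01) = 0.1
Throughput (bytes/s) = 1460 / (0.01 * 0.1) = 1460000.0000
Throughput (kbps) = 1460000.0000 * 8 / 1000 = 11680.000000 -> 11680.00 kbps (2 dp)

11680.00


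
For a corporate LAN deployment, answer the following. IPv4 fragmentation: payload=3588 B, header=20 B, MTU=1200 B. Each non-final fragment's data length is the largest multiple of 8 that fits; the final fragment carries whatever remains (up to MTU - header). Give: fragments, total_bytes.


Max data per non-final fragment = floor((MTU - header)/8)*8 = floor((1200 - 20)/8)*8 = floor(1180/8)*8 = 1176 B
Final fragment needs no 8-byte alignment: it can carry up to MTU - header = 1180 B
Non-final fragments needed = ceil((payload - 1180) / 1176) = ceil(2408/1176) = ceil(2.0476) = 3
Number of fragments = 3 + 1 = 4
Fragment sizes (data): 3 * 1176 B + 60 B (last, 60 <= 1180 OK)
Total bytes sent = payload + n_frags * header = 3588 + 4*20 = 3588 + 80 = 3668 B

4, 3668


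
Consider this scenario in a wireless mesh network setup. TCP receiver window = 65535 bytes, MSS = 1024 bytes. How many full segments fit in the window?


Given: RWND = 65535 bytes, MSS = 1024 bytes
Full segments = floor(RWND / MSS)
Full segments = floor(65535 / 1024)
Full segments = floor(63.999) = 63

63


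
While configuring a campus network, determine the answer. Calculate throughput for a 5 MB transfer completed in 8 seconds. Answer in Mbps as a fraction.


Given: file = 5 MB, time = 8 s
File in Mb = 5 * 8 = 40 Mb
Throughput = 40 / 8 Mbps
Throughput = 5 Mbps

5


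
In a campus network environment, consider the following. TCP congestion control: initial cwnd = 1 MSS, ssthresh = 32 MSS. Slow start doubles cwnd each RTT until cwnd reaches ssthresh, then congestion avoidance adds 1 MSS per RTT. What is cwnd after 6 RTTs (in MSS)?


RTT 0: cwnd = 1 MSS (initial)
RTT 1: cwnd = 2 MSS (slow start, doubled)
RTT 2: cwnd = 4 MSS (slow start, doubled)
RTT 3: cwnd = 8 MSS (slow start, doubled)
RTT 4: cwnd = 16 MSS (slow start, doubled)
RTT 5: cwnd = 32 MSS (slow start, doubled)
RTT 6: cwnd = 33 MSS (congestion avoidance, +1)

33


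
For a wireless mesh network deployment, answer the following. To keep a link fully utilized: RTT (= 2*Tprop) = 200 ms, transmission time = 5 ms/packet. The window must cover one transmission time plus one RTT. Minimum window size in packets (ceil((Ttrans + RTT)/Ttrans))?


Given: Ttrans = 5 ms, RTT = 200 ms (= 2 * Tprop, Tprop = 100 ms)
Time until first ACK returns = Ttrans + RTT = 5 + 200 = 205 ms
Need W * Ttrans >= Ttrans + RTT  ->  W >= (Ttrans + RTT) / Ttrans
(Ttrans + RTT) / Ttrans = 205 / 5 = 41
W_min = ceil(41) = 41

41


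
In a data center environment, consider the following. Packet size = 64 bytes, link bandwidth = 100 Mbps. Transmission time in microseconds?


Given: packet = 64 bytes, bandwidth = 100 Mbps
Packet in bits = 64 * 8 = 512 bits
Bandwidth = 100 * 10^6 = 100000000 bps
Time = 512 / 100000000 seconds
Time in us = 512 * 10^6 / 100000000 = 5.12

5.12
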